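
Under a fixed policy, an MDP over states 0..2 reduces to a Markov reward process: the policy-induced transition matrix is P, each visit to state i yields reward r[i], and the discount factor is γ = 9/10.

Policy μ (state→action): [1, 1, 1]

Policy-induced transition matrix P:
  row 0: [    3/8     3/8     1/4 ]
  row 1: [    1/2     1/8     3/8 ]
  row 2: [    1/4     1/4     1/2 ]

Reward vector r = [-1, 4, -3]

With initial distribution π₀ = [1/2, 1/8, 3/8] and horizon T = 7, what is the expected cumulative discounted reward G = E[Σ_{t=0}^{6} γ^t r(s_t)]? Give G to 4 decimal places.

t=0: π = [0.5000, 0.1250, 0.3750], E[r] = -1.1250, γ^t·E[r] = -1.125000, running G = -1.125000
t=1: π = [0.3438, 0.2969, 0.3594], E[r] = -0.2344, γ^t·E[r] = -0.210938, running G = -1.335938
t=2: π = [0.3672, 0.2559, 0.3770], E[r] = -0.4746, γ^t·E[r] = -0.384434, running G = -1.720371
t=3: π = [0.3599, 0.2639, 0.3762], E[r] = -0.4329, γ^t·E[r] = -0.315556, running G = -2.035927
t=4: π = [0.3610, 0.2620, 0.3770], E[r] = -0.4441, γ^t·E[r] = -0.291389, running G = -2.327316
t=5: π = [0.3606, 0.2624, 0.3770], E[r] = -0.4422, γ^t·E[r] = -0.261094, running G = -2.588410
t=6: π = [0.3607, 0.2623, 0.3770], E[r] = -0.4427, γ^t·E[r] = -0.235265, running G = -2.823675

G = -2.8237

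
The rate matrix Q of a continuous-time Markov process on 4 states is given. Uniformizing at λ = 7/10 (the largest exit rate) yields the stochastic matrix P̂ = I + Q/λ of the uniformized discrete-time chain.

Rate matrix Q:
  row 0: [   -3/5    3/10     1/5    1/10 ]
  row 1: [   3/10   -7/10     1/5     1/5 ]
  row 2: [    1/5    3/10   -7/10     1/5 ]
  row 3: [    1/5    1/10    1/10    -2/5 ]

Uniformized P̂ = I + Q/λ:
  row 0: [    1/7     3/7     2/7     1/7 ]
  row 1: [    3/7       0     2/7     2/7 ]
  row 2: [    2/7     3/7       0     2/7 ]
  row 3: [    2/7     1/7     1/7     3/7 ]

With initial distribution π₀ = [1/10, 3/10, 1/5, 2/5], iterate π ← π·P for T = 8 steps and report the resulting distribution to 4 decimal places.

π = [0.2803, 0.2427, 0.1904, 0.2866]

t=0: π = [0.1000, 0.3000, 0.2000, 0.4000]
t=1: π = [0.3143, 0.1857, 0.1714, 0.3286]
t=2: π = [0.2673, 0.2551, 0.1898, 0.2878]
t=3: π = [0.2840, 0.2370, 0.1904, 0.2886]
t=4: π = [0.2790, 0.2445, 0.1901, 0.2864]
t=5: π = [0.2808, 0.2420, 0.1905, 0.2868]
t=6: π = [0.2802, 0.2429, 0.1903, 0.2866]
t=7: π = [0.2804, 0.2426, 0.1904, 0.2866]
t=8: π = [0.2803, 0.2427, 0.1904, 0.2866]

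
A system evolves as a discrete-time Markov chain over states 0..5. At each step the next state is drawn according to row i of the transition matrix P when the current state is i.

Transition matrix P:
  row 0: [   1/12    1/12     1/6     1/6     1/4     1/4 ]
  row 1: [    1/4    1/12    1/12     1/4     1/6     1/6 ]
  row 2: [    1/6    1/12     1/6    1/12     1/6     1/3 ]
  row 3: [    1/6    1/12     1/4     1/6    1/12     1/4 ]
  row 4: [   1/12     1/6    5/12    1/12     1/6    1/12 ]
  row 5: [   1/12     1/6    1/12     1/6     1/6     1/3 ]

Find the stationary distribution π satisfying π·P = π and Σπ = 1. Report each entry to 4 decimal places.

Balance equations π_j = Σ_i π_i·P[i][j]:
  π_0 = 1/12·π_0 + 1/4·π_1 + 1/6·π_2 + 1/6·π_3 + 1/12·π_4 + 1/12·π_5
  π_1 = 1/12·π_0 + 1/12·π_1 + 1/12·π_2 + 1/12·π_3 + 1/6·π_4 + 1/6·π_5
  π_2 = 1/6·π_0 + 1/12·π_1 + 1/6·π_2 + 1/4·π_3 + 5/12·π_4 + 1/12·π_5
  π_3 = 1/6·π_0 + 1/4·π_1 + 1/12·π_2 + 1/6·π_3 + 1/12·π_4 + 1/6·π_5
  π_4 = 1/4·π_0 + 1/6·π_1 + 1/6·π_2 + 1/12·π_3 + 1/6·π_4 + 1/6·π_5
  normalize: π_0 + π_1 + π_2 + π_3 + π_4 + π_5 = 1
Solving the linear system gives exactly π = [8251/62972, 571/4844, 11943/62972, 9251/62972, 2603/15743, 3923/15743].

π = [0.1310, 0.1179, 0.1897, 0.1469, 0.1653, 0.2492]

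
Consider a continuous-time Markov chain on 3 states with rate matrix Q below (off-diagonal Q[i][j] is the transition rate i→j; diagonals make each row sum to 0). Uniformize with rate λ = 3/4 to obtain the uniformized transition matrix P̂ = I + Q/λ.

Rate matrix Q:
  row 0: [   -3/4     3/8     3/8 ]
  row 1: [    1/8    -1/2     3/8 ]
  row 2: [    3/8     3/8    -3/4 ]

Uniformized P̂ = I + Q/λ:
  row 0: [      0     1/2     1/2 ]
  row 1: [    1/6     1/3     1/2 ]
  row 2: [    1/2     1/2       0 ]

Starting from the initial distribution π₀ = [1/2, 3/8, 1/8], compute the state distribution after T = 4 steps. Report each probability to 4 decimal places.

t=0: π = [0.5000, 0.3750, 0.1250]
t=1: π = [0.1250, 0.4375, 0.4375]
t=2: π = [0.2917, 0.4271, 0.2813]
t=3: π = [0.2118, 0.4288, 0.3594]
t=4: π = [0.2512, 0.4285, 0.3203]

π = [0.2512, 0.4285, 0.3203]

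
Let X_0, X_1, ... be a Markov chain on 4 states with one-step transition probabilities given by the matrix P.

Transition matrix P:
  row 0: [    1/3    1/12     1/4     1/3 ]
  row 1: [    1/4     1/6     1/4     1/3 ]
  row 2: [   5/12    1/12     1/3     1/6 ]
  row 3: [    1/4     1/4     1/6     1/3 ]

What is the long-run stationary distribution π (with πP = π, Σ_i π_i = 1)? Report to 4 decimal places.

π = [0.3175, 0.1441, 0.2462, 0.2923]

Balance equations π_j = Σ_i π_i·P[i][j]:
  π_0 = 1/3·π_0 + 1/4·π_1 + 5/12·π_2 + 1/4·π_3
  π_1 = 1/12·π_0 + 1/6·π_1 + 1/12·π_2 + 1/4·π_3
  π_2 = 1/4·π_0 + 1/4·π_1 + 1/3·π_2 + 1/6·π_3
  normalize: π_0 + π_1 + π_2 + π_3 = 1
Solving the linear system gives exactly π = [227/715, 103/715, 16/65, 19/65].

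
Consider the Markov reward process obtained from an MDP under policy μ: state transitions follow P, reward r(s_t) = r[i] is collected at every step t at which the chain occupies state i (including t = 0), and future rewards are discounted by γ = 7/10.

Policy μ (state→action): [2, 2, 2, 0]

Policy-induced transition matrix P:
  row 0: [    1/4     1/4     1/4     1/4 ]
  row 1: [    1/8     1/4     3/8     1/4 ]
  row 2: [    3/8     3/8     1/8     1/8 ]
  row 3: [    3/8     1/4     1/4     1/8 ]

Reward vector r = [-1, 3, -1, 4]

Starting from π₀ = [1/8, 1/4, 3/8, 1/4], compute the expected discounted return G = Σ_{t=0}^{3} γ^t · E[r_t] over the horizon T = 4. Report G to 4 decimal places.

t=0: π = [0.1250, 0.2500, 0.3750, 0.2500], E[r] = 1.2500, γ^t·E[r] = 1.250000, running G = 1.250000
t=1: π = [0.2969, 0.2969, 0.2344, 0.1719], E[r] = 1.0469, γ^t·E[r] = 0.732813, running G = 1.982813
t=2: π = [0.2637, 0.2793, 0.2578, 0.1992], E[r] = 1.1133, γ^t·E[r] = 0.545508, running G = 2.528320
t=3: π = [0.2722, 0.2822, 0.2527, 0.1929], E[r] = 1.0933, γ^t·E[r] = 0.374989, running G = 2.903309

G = 2.9033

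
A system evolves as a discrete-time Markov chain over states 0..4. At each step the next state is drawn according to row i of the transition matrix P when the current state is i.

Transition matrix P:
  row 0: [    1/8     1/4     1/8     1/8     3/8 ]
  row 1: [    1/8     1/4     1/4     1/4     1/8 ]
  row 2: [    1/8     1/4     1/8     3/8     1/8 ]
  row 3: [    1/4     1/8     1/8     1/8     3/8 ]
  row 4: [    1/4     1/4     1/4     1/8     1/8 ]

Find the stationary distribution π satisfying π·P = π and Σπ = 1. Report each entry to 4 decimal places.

Balance equations π_j = Σ_i π_i·P[i][j]:
  π_0 = 1/8·π_0 + 1/8·π_1 + 1/8·π_2 + 1/4·π_3 + 1/4·π_4
  π_1 = 1/4·π_0 + 1/4·π_1 + 1/4·π_2 + 1/8·π_3 + 1/4·π_4
  π_2 = 1/8·π_0 + 1/4·π_1 + 1/8·π_2 + 1/8·π_3 + 1/4·π_4
  π_3 = 1/8·π_0 + 1/4·π_1 + 3/8·π_2 + 1/8·π_3 + 1/8·π_4
  normalize: π_0 + π_1 + π_2 + π_3 + π_4 = 1
Solving the linear system gives exactly π = [947/5346, 602/2673, 965/5346, 530/2673, 65/297].

π = [0.1771, 0.2252, 0.1805, 0.1983, 0.2189]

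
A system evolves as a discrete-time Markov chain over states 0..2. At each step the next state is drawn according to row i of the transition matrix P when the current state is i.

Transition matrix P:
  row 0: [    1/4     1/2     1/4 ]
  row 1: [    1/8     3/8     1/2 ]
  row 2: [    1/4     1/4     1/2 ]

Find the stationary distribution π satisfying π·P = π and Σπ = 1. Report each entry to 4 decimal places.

π = [0.2069, 0.3448, 0.4483]

Balance equations π_j = Σ_i π_i·P[i][j]:
  π_0 = 1/4·π_0 + 1/8·π_1 + 1/4·π_2
  π_1 = 1/2·π_0 + 3/8·π_1 + 1/4·π_2
  normalize: π_0 + π_1 + π_2 = 1
Solving the linear system gives exactly π = [6/29, 10/29, 13/29].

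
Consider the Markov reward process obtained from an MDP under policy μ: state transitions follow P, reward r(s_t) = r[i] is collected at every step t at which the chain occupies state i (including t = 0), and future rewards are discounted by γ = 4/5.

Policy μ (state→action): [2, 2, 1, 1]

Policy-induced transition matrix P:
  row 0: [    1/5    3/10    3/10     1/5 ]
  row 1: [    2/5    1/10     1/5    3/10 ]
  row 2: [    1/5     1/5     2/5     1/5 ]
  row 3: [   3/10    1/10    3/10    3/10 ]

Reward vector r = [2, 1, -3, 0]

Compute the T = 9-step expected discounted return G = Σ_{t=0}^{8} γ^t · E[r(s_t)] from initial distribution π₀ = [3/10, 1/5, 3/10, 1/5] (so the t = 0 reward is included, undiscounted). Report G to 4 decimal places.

G = -0.8634

t=0: π = [0.3000, 0.2000, 0.3000, 0.2000], E[r] = -0.1000, γ^t·E[r] = -0.100000, running G = -0.100000
t=1: π = [0.2600, 0.1900, 0.3100, 0.2400], E[r] = -0.2200, γ^t·E[r] = -0.176000, running G = -0.276000
t=2: π = [0.2620, 0.1830, 0.3120, 0.2430], E[r] = -0.2290, γ^t·E[r] = -0.146560, running G = -0.422560
t=3: π = [0.2609, 0.1836, 0.3129, 0.2426], E[r] = -0.2333, γ^t·E[r] = -0.119450, running G = -0.542010
t=4: π = [0.2610, 0.1835, 0.3129, 0.2426], E[r] = -0.2334, γ^t·E[r] = -0.095584, running G = -0.637594
t=5: π = [0.2610, 0.1835, 0.3129, 0.2426], E[r] = -0.2334, γ^t·E[r] = -0.076493, running G = -0.714086
t=6: π = [0.2610, 0.1835, 0.3129, 0.2426], E[r] = -0.2334, γ^t·E[r] = -0.061193, running G = -0.775280
t=7: π = [0.2610, 0.1835, 0.3129, 0.2426], E[r] = -0.2334, γ^t·E[r] = -0.048955, running G = -0.824235
t=8: π = [0.2610, 0.1835, 0.3129, 0.2426], E[r] = -0.2334, γ^t·E[r] = -0.039164, running G = -0.863399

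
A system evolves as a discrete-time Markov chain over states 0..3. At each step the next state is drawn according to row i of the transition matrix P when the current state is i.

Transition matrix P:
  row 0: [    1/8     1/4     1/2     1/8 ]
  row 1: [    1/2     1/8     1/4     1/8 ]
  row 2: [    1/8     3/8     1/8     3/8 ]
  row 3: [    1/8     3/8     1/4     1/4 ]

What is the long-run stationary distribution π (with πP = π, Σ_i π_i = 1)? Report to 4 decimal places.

Balance equations π_j = Σ_i π_i·P[i][j]:
  π_0 = 1/8·π_0 + 1/2·π_1 + 1/8·π_2 + 1/8·π_3
  π_1 = 1/4·π_0 + 1/8·π_1 + 3/8·π_2 + 3/8·π_3
  π_2 = 1/2·π_0 + 1/4·π_1 + 1/8·π_2 + 1/4·π_3
  normalize: π_0 + π_1 + π_2 + π_3 = 1
Solving the linear system gives exactly π = [19/83, 23/83, 68/249, 55/249].

π = [0.2289, 0.2771, 0.2731, 0.2209]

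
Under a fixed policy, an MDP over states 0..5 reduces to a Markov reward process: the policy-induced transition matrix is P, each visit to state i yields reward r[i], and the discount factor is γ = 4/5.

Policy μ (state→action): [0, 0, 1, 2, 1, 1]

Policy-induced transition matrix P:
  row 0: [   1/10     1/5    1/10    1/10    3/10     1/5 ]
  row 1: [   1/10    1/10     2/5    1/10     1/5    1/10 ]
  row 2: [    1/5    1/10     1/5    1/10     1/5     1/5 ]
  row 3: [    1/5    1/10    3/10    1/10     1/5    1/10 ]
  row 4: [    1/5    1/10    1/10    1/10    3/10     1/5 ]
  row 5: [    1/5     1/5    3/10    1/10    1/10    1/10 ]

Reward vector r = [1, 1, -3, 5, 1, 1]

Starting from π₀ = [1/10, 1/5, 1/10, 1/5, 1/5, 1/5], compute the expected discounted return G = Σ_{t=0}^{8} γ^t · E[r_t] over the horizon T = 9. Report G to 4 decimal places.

G = 3.1061

t=0: π = [0.1000, 0.2000, 0.1000, 0.2000, 0.2000, 0.2000], E[r] = 1.4000, γ^t·E[r] = 1.400000, running G = 1.400000
t=1: π = [0.1700, 0.1300, 0.2500, 0.1000, 0.2100, 0.1400], E[r] = 0.4000, γ^t·E[r] = 0.320000, running G = 1.720000
t=2: π = [0.1700, 0.1310, 0.2120, 0.1000, 0.2240, 0.1630], E[r] = 0.5520, γ^t·E[r] = 0.353280, running G = 2.073280
t=3: π = [0.1699, 0.1333, 0.2131, 0.1000, 0.2231, 0.1606], E[r] = 0.5476, γ^t·E[r] = 0.280371, running G = 2.353651
t=4: π = [0.1697, 0.1331, 0.2134, 0.1000, 0.2232, 0.1606], E[r] = 0.5463, γ^t·E[r] = 0.223773, running G = 2.577424
t=5: π = [0.1697, 0.1330, 0.2134, 0.1000, 0.2232, 0.1606], E[r] = 0.5465, γ^t·E[r] = 0.179072, running G = 2.756496
t=6: π = [0.1697, 0.1330, 0.2134, 0.1000, 0.2232, 0.1606], E[r] = 0.5465, γ^t·E[r] = 0.143263, running G = 2.899759
t=7: π = [0.1697, 0.1330, 0.2134, 0.1000, 0.2232, 0.1606], E[r] = 0.5465, γ^t·E[r] = 0.114609, running G = 3.014369
t=8: π = [0.1697, 0.1330, 0.2134, 0.1000, 0.2232, 0.1606], E[r] = 0.5465, γ^t·E[r] = 0.091688, running G = 3.106056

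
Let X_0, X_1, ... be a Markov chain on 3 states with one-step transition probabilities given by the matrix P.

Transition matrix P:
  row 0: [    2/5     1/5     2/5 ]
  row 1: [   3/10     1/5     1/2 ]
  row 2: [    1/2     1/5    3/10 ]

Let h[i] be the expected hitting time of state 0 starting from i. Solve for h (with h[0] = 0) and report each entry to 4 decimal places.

First-step conditioning: h[0] = 0; for i ≠ 0, h[i] = 1 + Σ_k P[i][k]·h[k].
  h[1] = 1 + 1/5·h[1] + 1/2·h[2]
  h[2] = 1 + 1/5·h[1] + 3/10·h[2]
Solving the 2×2 linear system over states ≠ 0 gives exactly h = [0, 60/23, 50/23] (h[0] = 0 is the target).

h = [0.0000, 2.6087, 2.1739]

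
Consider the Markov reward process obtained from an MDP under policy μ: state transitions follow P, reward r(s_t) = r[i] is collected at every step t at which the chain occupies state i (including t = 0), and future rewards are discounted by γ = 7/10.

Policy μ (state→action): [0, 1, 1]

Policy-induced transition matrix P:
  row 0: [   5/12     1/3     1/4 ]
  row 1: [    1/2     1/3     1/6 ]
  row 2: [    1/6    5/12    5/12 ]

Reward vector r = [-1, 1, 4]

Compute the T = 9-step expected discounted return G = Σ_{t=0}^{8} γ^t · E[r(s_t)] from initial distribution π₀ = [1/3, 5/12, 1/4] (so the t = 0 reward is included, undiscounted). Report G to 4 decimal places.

G = 3.3231

t=0: π = [0.3333, 0.4167, 0.2500], E[r] = 1.0833, γ^t·E[r] = 1.083333, running G = 1.083333
t=1: π = [0.3889, 0.3542, 0.2569], E[r] = 0.9931, γ^t·E[r] = 0.695139, running G = 1.778472
t=2: π = [0.3819, 0.3547, 0.2633], E[r] = 1.0260, γ^t·E[r] = 0.502760, running G = 2.281233
t=3: π = [0.3804, 0.3553, 0.2643], E[r] = 1.0322, γ^t·E[r] = 0.354033, running G = 2.635266
t=4: π = [0.3802, 0.3554, 0.2644], E[r] = 1.0330, γ^t·E[r] = 0.248013, running G = 2.883279
t=5: π = [0.3802, 0.3554, 0.2645], E[r] = 1.0330, γ^t·E[r] = 0.173624, running G = 3.056903
t=6: π = [0.3802, 0.3554, 0.2645], E[r] = 1.0331, γ^t·E[r] = 0.121538, running G = 3.178441
t=7: π = [0.3802, 0.3554, 0.2645], E[r] = 1.0331, γ^t·E[r] = 0.085077, running G = 3.263518
t=8: π = [0.3802, 0.3554, 0.2645], E[r] = 1.0331, γ^t·E[r] = 0.059554, running G = 3.323072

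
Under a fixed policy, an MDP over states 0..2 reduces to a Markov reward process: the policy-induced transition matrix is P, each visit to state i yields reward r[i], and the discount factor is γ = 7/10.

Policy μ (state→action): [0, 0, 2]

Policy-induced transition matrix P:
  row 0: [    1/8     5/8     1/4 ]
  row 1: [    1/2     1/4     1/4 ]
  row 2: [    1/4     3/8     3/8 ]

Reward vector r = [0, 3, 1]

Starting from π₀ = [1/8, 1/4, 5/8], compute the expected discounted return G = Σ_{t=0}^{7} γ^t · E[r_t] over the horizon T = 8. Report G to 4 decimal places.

G = 4.5460

t=0: π = [0.1250, 0.2500, 0.6250], E[r] = 1.3750, γ^t·E[r] = 1.375000, running G = 1.375000
t=1: π = [0.2969, 0.3750, 0.3281], E[r] = 1.4531, γ^t·E[r] = 1.017188, running G = 2.392188
t=2: π = [0.3066, 0.4023, 0.2910], E[r] = 1.4980, γ^t·E[r] = 0.734043, running G = 3.126230
t=3: π = [0.3123, 0.4014, 0.2864], E[r] = 1.4905, γ^t·E[r] = 0.511234, running G = 3.637465
t=4: π = [0.3113, 0.4029, 0.2858], E[r] = 1.4945, γ^t·E[r] = 0.358824, running G = 3.996288
t=5: π = [0.3118, 0.4025, 0.2857], E[r] = 1.4931, γ^t·E[r] = 0.250949, running G = 4.247237
t=6: π = [0.3116, 0.4026, 0.2857], E[r] = 1.4936, γ^t·E[r] = 0.175726, running G = 4.422964
t=7: π = [0.3117, 0.4026, 0.2857], E[r] = 1.4935, γ^t·E[r] = 0.122992, running G = 4.545956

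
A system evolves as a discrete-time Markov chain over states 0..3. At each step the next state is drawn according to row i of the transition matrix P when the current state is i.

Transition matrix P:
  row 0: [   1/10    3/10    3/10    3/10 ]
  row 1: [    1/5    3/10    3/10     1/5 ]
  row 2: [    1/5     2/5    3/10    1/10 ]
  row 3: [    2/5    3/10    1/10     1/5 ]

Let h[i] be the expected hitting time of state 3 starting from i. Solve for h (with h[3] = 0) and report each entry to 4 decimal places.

First-step conditioning: h[3] = 0; for i ≠ 3, h[i] = 1 + Σ_k P[i][k]·h[k].
  h[0] = 1 + 1/10·h[0] + 3/10·h[1] + 3/10·h[2]
  h[1] = 1 + 1/5·h[0] + 3/10·h[1] + 3/10·h[2]
  h[2] = 1 + 1/5·h[0] + 2/5·h[1] + 3/10·h[2]
Solving the 3×3 linear system over states ≠ 3 gives exactly h = [1000/207, 1100/207, 1210/207, 0] (h[3] = 0 is the target).

h = [4.8309, 5.3140, 5.8454, 0.0000]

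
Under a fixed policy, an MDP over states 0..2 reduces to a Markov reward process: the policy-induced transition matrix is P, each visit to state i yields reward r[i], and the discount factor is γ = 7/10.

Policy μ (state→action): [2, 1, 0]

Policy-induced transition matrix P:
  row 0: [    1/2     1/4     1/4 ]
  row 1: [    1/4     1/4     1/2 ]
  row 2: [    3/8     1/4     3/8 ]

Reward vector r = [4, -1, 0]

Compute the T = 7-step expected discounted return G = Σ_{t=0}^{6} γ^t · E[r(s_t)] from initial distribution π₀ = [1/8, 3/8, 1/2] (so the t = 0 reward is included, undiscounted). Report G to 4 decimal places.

G = 2.6949

t=0: π = [0.1250, 0.3750, 0.5000], E[r] = 0.1250, γ^t·E[r] = 0.125000, running G = 0.125000
t=1: π = [0.3438, 0.2500, 0.4063], E[r] = 1.1250, γ^t·E[r] = 0.787500, running G = 0.912500
t=2: π = [0.3867, 0.2500, 0.3633], E[r] = 1.2969, γ^t·E[r] = 0.635469, running G = 1.547969
t=3: π = [0.3921, 0.2500, 0.3579], E[r] = 1.3184, γ^t·E[r] = 0.452197, running G = 2.000166
t=4: π = [0.3928, 0.2500, 0.3572], E[r] = 1.3210, γ^t·E[r] = 0.317183, running G = 2.317349
t=5: π = [0.3928, 0.2500, 0.3572], E[r] = 1.3214, γ^t·E[r] = 0.222084, running G = 2.539433
t=6: π = [0.3929, 0.2500, 0.3571], E[r] = 1.3214, γ^t·E[r] = 0.155464, running G = 2.694897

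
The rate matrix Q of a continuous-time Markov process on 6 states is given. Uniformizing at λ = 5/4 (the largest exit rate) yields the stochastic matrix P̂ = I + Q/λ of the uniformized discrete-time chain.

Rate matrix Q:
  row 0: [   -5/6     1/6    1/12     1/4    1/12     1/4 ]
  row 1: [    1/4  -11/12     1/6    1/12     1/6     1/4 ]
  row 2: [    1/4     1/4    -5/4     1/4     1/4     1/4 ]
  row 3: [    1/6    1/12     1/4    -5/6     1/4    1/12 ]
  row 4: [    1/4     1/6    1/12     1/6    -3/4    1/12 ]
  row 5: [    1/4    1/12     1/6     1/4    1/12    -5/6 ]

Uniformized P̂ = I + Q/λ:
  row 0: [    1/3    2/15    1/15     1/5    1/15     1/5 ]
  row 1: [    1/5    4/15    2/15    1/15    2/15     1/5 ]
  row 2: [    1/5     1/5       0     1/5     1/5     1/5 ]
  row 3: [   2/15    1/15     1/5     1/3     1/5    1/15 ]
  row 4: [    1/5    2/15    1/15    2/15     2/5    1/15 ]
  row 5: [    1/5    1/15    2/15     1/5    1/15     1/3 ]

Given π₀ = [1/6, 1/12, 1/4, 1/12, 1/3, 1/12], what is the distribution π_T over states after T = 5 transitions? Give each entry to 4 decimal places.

π = [0.2157, 0.1336, 0.1062, 0.1967, 0.1741, 0.1737]

t=0: π = [0.1667, 0.0833, 0.2500, 0.0833, 0.3333, 0.0833]
t=1: π = [0.2167, 0.1500, 0.0722, 0.1778, 0.2278, 0.1556]
t=2: π = [0.2170, 0.1359, 0.1059, 0.1885, 0.1859, 0.1667]
t=3: π = [0.2164, 0.1348, 0.1049, 0.1946, 0.1770, 0.1723]
t=4: π = [0.2159, 0.1338, 0.1061, 0.1962, 0.1746, 0.1734]
t=5: π = [0.2157, 0.1336, 0.1062, 0.1967, 0.1741, 0.1737]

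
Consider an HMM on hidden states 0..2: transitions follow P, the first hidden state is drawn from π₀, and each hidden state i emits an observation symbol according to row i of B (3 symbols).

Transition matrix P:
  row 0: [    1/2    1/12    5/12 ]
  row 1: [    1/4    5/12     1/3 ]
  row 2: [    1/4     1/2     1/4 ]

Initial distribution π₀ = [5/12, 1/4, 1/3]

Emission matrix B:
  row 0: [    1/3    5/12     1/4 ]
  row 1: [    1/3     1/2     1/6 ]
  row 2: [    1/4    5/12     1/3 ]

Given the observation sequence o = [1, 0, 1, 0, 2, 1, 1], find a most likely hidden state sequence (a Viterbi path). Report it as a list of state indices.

path = [0, 0, 0, 0, 2, 1, 1]

t=0: δ = [1.736e-01, 1.250e-01, 1.389e-01]  (obs o_0=1)
t=1: δ = [2.894e-02, 2.315e-02, 1.808e-02]  ψ = [0, 2, 0]  (obs o_1=0)
t=2: δ = [6.028e-03, 4.823e-03, 5.023e-03]  ψ = [0, 1, 0]  (obs o_2=1)
t=3: δ = [1.005e-03, 8.372e-04, 6.279e-04]  ψ = [0, 2, 0]  (obs o_3=0)
t=4: δ = [1.256e-04, 5.814e-05, 1.395e-04]  ψ = [0, 1, 0]  (obs o_4=2)
t=5: δ = [2.616e-05, 3.489e-05, 2.180e-05]  ψ = [0, 2, 0]  (obs o_5=1)
t=6: δ = [5.451e-06, 7.268e-06, 4.845e-06]  ψ = [0, 1, 1]  (obs o_6=1)
backtrack: best end state = 1; path = [0, 0, 0, 0, 2, 1, 1]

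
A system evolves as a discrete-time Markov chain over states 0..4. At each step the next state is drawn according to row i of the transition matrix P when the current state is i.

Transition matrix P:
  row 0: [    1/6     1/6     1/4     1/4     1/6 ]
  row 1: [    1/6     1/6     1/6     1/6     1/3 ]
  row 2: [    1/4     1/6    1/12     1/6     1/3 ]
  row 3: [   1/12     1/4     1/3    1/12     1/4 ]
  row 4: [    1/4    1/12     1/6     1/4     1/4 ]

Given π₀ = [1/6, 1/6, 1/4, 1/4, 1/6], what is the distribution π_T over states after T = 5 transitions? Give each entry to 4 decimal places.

t=0: π = [0.1667, 0.1667, 0.2500, 0.2500, 0.1667]
t=1: π = [0.1806, 0.1736, 0.2014, 0.1736, 0.2708]
t=2: π = [0.1916, 0.1586, 0.1939, 0.1898, 0.2662]
t=3: π = [0.1892, 0.1603, 0.1981, 0.1890, 0.2634]
t=4: π = [0.1894, 0.1605, 0.1974, 0.1886, 0.2641]
t=5: π = [0.1894, 0.1604, 0.1974, 0.1887, 0.2640]

π = [0.1894, 0.1604, 0.1974, 0.1887, 0.2640]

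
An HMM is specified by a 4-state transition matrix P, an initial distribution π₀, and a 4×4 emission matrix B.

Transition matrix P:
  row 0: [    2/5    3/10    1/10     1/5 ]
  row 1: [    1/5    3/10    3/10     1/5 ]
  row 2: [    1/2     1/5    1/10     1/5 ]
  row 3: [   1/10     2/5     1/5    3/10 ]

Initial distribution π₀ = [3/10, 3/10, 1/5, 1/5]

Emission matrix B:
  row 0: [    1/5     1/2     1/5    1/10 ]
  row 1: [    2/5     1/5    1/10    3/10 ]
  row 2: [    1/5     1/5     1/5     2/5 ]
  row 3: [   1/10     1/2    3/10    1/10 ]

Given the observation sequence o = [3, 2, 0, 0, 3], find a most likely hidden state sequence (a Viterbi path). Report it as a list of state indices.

t=0: δ = [3.000e-02, 9.000e-02, 8.000e-02, 2.000e-02]  (obs o_0=3)
t=1: δ = [8.000e-03, 2.700e-03, 5.400e-03, 5.400e-03]  ψ = [2, 1, 1, 1]  (obs o_1=2)
t=2: δ = [6.400e-04, 9.600e-04, 2.160e-04, 1.620e-04]  ψ = [0, 0, 3, 3]  (obs o_2=0)
t=3: δ = [5.120e-05, 1.152e-04, 5.760e-05, 1.920e-05]  ψ = [0, 1, 1, 1]  (obs o_3=0)
t=4: δ = [2.880e-06, 1.037e-05, 1.382e-05, 2.304e-06]  ψ = [2, 1, 1, 1]  (obs o_4=3)
backtrack: best end state = 2; path = [2, 0, 1, 1, 2]

path = [2, 0, 1, 1, 2]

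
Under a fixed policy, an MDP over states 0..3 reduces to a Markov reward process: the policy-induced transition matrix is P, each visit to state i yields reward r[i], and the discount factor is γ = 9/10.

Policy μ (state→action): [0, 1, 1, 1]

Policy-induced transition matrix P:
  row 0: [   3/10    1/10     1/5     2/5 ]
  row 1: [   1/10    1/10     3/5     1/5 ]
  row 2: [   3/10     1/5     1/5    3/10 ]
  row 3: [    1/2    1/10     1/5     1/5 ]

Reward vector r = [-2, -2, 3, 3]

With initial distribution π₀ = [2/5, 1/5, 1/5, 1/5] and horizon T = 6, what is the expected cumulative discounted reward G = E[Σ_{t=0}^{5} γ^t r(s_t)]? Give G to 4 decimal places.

G = 2.7652

t=0: π = [0.4000, 0.2000, 0.2000, 0.2000], E[r] = 0.0000, γ^t·E[r] = 0.000000, running G = 0.000000
t=1: π = [0.3000, 0.1200, 0.2800, 0.3000], E[r] = 0.9000, γ^t·E[r] = 0.810000, running G = 0.810000
t=2: π = [0.3360, 0.1280, 0.2480, 0.2880], E[r] = 0.6800, γ^t·E[r] = 0.550800, running G = 1.360800
t=3: π = [0.3320, 0.1248, 0.2512, 0.2920], E[r] = 0.7160, γ^t·E[r] = 0.521964, running G = 1.882764
t=4: π = [0.3334, 0.1251, 0.2499, 0.2915], E[r] = 0.7072, γ^t·E[r] = 0.463994, running G = 2.346758
t=5: π = [0.3333, 0.1250, 0.2500, 0.2917], E[r] = 0.7086, γ^t·E[r] = 0.418445, running G = 2.765203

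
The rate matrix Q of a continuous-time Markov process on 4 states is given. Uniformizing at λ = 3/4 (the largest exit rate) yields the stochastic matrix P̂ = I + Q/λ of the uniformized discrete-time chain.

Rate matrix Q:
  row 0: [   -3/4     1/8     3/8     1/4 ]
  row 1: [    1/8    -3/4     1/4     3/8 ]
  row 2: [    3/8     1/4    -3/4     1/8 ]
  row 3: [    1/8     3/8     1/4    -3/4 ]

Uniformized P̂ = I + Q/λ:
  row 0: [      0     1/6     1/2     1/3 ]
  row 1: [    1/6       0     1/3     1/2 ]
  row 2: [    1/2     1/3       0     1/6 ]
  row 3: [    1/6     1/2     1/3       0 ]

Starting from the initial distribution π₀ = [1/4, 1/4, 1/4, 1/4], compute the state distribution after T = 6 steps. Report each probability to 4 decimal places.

π = [0.2227, 0.2539, 0.2773, 0.2461]

t=0: π = [0.2500, 0.2500, 0.2500, 0.2500]
t=1: π = [0.2083, 0.2500, 0.2917, 0.2500]
t=2: π = [0.2292, 0.2569, 0.2708, 0.2431]
t=3: π = [0.2188, 0.2500, 0.2813, 0.2500]
t=4: π = [0.2240, 0.2552, 0.2760, 0.2448]
t=5: π = [0.2214, 0.2517, 0.2786, 0.2483]
t=6: π = [0.2227, 0.2539, 0.2773, 0.2461]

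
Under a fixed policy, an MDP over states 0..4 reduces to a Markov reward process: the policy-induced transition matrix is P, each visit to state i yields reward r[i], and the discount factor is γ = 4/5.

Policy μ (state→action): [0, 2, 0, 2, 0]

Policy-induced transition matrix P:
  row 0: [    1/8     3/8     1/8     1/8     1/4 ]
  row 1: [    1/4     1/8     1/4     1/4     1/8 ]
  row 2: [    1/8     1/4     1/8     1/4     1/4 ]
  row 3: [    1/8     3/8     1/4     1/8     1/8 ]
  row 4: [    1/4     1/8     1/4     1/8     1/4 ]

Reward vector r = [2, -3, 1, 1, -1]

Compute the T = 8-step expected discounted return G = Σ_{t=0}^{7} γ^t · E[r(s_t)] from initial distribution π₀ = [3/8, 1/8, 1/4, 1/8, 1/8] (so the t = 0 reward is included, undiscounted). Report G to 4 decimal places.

G = -0.0831

t=0: π = [0.3750, 0.1250, 0.2500, 0.1250, 0.1250], E[r] = 0.6250, γ^t·E[r] = 0.625000, running G = 0.625000
t=1: π = [0.1563, 0.2813, 0.1719, 0.1719, 0.2188], E[r] = -0.4063, γ^t·E[r] = -0.325000, running G = 0.300000
t=2: π = [0.1875, 0.2285, 0.2090, 0.1816, 0.1934], E[r] = -0.1133, γ^t·E[r] = -0.072500, running G = 0.227500
t=3: π = [0.1777, 0.2434, 0.2004, 0.1797, 0.1987], E[r] = -0.1934, γ^t·E[r] = -0.099000, running G = 0.128500
t=4: π = [0.1803, 0.2394, 0.2027, 0.1805, 0.1971], E[r] = -0.1716, γ^t·E[r] = -0.070288, running G = 0.058213
t=5: π = [0.1796, 0.2405, 0.2021, 0.1803, 0.1975], E[r] = -0.1776, γ^t·E[r] = -0.058188, running G = 0.000025
t=6: π = [0.1798, 0.2402, 0.2023, 0.1803, 0.1974], E[r] = -0.1759, γ^t·E[r] = -0.046122, running G = -0.046097
t=7: π = [0.1797, 0.2403, 0.2022, 0.1803, 0.1974], E[r] = -0.1764, γ^t·E[r] = -0.036992, running G = -0.083089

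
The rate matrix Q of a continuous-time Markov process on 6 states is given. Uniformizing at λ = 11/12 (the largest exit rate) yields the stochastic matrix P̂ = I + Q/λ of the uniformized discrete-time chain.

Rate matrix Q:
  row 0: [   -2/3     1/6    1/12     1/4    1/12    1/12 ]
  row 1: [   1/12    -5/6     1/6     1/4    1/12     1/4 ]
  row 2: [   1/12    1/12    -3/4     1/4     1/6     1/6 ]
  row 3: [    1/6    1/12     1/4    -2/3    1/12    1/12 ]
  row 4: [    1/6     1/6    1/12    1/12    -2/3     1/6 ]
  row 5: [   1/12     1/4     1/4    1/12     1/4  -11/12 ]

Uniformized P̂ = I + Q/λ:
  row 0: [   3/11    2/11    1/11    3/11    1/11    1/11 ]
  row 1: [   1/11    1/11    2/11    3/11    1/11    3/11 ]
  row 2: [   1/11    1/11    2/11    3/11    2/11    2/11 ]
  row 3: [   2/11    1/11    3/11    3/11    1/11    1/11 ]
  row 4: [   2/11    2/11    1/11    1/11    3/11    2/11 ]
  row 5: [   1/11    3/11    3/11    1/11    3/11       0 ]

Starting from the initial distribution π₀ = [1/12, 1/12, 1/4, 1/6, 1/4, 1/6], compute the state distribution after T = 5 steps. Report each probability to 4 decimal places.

π = [0.1534, 0.1444, 0.1854, 0.2184, 0.1621, 0.1363]

t=0: π = [0.0833, 0.0833, 0.2500, 0.1667, 0.2500, 0.1667]
t=1: π = [0.1439, 0.1515, 0.1818, 0.1970, 0.1894, 0.1364]
t=2: π = [0.1522, 0.1460, 0.1818, 0.2135, 0.1667, 0.1398]
t=3: π = [0.1531, 0.1453, 0.1849, 0.2170, 0.1632, 0.1364]
t=4: π = [0.1533, 0.1445, 0.1852, 0.2183, 0.1622, 0.1366]
t=5: π = [0.1534, 0.1444, 0.1854, 0.2184, 0.1621, 0.1363]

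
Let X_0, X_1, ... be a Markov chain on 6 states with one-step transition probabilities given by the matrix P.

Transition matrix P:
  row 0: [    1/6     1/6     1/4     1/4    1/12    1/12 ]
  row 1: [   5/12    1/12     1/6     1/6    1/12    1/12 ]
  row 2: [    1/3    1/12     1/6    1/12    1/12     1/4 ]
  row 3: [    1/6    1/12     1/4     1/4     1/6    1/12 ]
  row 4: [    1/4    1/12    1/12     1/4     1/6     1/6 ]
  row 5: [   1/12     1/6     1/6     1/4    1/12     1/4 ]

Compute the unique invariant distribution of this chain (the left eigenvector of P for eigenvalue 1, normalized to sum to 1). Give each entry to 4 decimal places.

π = [0.2242, 0.1145, 0.1935, 0.2082, 0.1098, 0.1497]

Balance equations π_j = Σ_i π_i·P[i][j]:
  π_0 = 1/6·π_0 + 5/12·π_1 + 1/3·π_2 + 1/6·π_3 + 1/4·π_4 + 1/12·π_5
  π_1 = 1/6·π_0 + 1/12·π_1 + 1/12·π_2 + 1/12·π_3 + 1/12·π_4 + 1/6·π_5
  π_2 = 1/4·π_0 + 1/6·π_1 + 1/6·π_2 + 1/4·π_3 + 1/12·π_4 + 1/6·π_5
  π_3 = 1/4·π_0 + 1/6·π_1 + 1/12·π_2 + 1/4·π_3 + 1/4·π_4 + 1/4·π_5
  π_4 = 1/12·π_0 + 1/12·π_1 + 1/12·π_2 + 1/6·π_3 + 1/6·π_4 + 1/12·π_5
  normalize: π_0 + π_1 + π_2 + π_3 + π_4 + π_5 = 1
Solving the linear system gives exactly π = [50075/223323, 8523/74441, 14408/74441, 46496/223323, 24529/223323, 33430/223323].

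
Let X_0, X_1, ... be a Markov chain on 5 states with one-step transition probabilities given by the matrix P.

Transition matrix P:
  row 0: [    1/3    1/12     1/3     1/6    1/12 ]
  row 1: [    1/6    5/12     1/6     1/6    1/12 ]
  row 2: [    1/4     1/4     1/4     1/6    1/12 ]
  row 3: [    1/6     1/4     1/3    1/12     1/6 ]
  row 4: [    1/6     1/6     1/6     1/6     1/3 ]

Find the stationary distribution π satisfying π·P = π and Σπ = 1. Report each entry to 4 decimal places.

π = [0.2251, 0.2422, 0.2507, 0.1538, 0.1282]

Balance equations π_j = Σ_i π_i·P[i][j]:
  π_0 = 1/3·π_0 + 1/6·π_1 + 1/4·π_2 + 1/6·π_3 + 1/6·π_4
  π_1 = 1/12·π_0 + 5/12·π_1 + 1/4·π_2 + 1/4·π_3 + 1/6·π_4
  π_2 = 1/3·π_0 + 1/6·π_1 + 1/4·π_2 + 1/3·π_3 + 1/6·π_4
  π_3 = 1/6·π_0 + 1/6·π_1 + 1/6·π_2 + 1/12·π_3 + 1/6·π_4
  normalize: π_0 + π_1 + π_2 + π_3 + π_4 = 1
Solving the linear system gives exactly π = [79/351, 85/351, 88/351, 2/13, 5/39].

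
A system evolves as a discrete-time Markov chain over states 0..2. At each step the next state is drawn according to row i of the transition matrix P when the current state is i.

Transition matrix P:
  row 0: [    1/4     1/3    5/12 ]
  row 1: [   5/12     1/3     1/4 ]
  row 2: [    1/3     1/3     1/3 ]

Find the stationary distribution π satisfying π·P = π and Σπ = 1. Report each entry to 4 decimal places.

Balance equations π_j = Σ_i π_i·P[i][j]:
  π_0 = 1/4·π_0 + 5/12·π_1 + 1/3·π_2
  π_1 = 1/3·π_0 + 1/3·π_1 + 1/3·π_2
  normalize: π_0 + π_1 + π_2 = 1
Solving the linear system gives exactly π = [1/3, 1/3, 1/3].

π = [0.3333, 0.3333, 0.3333]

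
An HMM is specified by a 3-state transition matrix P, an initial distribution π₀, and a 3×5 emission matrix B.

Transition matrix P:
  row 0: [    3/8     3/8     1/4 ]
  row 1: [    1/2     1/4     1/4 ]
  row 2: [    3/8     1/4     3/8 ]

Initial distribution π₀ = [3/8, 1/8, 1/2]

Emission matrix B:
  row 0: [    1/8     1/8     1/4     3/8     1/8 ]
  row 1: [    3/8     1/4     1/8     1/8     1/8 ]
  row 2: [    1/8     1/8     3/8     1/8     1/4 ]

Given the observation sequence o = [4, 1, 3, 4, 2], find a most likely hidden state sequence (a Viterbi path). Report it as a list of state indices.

path = [2, 1, 0, 2, 2]

t=0: δ = [4.688e-02, 1.562e-02, 1.250e-01]  (obs o_0=4)
t=1: δ = [5.859e-03, 7.812e-03, 5.859e-03]  ψ = [2, 2, 2]  (obs o_1=1)
t=2: δ = [1.465e-03, 2.747e-04, 2.747e-04]  ψ = [1, 0, 2]  (obs o_2=3)
t=3: δ = [6.866e-05, 6.866e-05, 9.155e-05]  ψ = [0, 0, 0]  (obs o_3=4)
t=4: δ = [8.583e-06, 3.219e-06, 1.287e-05]  ψ = [1, 0, 2]  (obs o_4=2)
backtrack: best end state = 2; path = [2, 1, 0, 2, 2]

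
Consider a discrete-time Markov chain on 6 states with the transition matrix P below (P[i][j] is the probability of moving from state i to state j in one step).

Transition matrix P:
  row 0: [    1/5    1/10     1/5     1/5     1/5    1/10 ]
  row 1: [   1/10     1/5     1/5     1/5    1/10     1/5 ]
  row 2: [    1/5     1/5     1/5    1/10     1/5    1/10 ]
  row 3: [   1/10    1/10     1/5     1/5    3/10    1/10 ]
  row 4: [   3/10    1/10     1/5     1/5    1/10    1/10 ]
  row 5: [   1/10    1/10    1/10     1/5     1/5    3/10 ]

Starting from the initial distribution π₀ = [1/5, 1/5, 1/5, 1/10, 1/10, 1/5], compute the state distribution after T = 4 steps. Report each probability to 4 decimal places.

π = [0.1731, 0.1317, 0.1858, 0.1815, 0.1864, 0.1416]

t=0: π = [0.2000, 0.2000, 0.2000, 0.1000, 0.1000, 0.2000]
t=1: π = [0.1600, 0.1400, 0.1800, 0.1800, 0.1800, 0.1600]
t=2: π = [0.1700, 0.1320, 0.1840, 0.1820, 0.1860, 0.1460]
t=3: π = [0.1726, 0.1316, 0.1854, 0.1816, 0.1864, 0.1424]
t=4: π = [0.1731, 0.1317, 0.1858, 0.1815, 0.1864, 0.1416]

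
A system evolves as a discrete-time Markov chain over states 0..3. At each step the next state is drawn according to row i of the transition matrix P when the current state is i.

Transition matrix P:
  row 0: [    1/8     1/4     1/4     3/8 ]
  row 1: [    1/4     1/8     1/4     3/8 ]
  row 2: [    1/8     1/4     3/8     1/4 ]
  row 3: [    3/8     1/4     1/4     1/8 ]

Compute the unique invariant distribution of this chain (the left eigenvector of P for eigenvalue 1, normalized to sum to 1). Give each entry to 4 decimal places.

π = [0.2206, 0.2222, 0.2857, 0.2714]

Balance equations π_j = Σ_i π_i·P[i][j]:
  π_0 = 1/8·π_0 + 1/4·π_1 + 1/8·π_2 + 3/8·π_3
  π_1 = 1/4·π_0 + 1/8·π_1 + 1/4·π_2 + 1/4·π_3
  π_2 = 1/4·π_0 + 1/4·π_1 + 3/8·π_2 + 1/4·π_3
  normalize: π_0 + π_1 + π_2 + π_3 = 1
Solving the linear system gives exactly π = [139/630, 2/9, 2/7, 19/70].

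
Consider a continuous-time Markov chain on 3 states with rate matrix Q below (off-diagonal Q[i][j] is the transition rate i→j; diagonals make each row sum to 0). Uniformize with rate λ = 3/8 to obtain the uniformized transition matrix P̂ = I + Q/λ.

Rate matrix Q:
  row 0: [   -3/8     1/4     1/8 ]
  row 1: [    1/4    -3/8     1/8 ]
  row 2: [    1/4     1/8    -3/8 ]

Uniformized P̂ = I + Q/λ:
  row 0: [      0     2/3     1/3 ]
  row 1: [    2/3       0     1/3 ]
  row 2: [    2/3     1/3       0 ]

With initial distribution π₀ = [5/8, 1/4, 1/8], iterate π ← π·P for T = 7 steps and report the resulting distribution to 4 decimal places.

t=0: π = [0.6250, 0.2500, 0.1250]
t=1: π = [0.2500, 0.4583, 0.2917]
t=2: π = [0.5000, 0.2639, 0.2361]
t=3: π = [0.3333, 0.4120, 0.2546]
t=4: π = [0.4444, 0.3071, 0.2485]
t=5: π = [0.3704, 0.3791, 0.2505]
t=6: π = [0.4198, 0.3304, 0.2498]
t=7: π = [0.3868, 0.3631, 0.2501]

π = [0.3868, 0.3631, 0.2501]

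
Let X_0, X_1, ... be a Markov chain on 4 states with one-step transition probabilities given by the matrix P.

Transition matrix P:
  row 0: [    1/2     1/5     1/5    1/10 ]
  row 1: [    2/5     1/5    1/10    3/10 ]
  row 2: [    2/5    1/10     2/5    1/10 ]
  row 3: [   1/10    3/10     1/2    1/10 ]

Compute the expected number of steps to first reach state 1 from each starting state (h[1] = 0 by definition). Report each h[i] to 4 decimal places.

h = [5.5172, 0.0000, 6.2069, 5.1724]

First-step conditioning: h[1] = 0; for i ≠ 1, h[i] = 1 + Σ_k P[i][k]·h[k].
  h[0] = 1 + 1/2·h[0] + 1/5·h[2] + 1/10·h[3]
  h[2] = 1 + 2/5·h[0] + 2/5·h[2] + 1/10·h[3]
  h[3] = 1 + 1/10·h[0] + 1/2·h[2] + 1/10·h[3]
Solving the 3×3 linear system over states ≠ 1 gives exactly h = [160/29, 0, 180/29, 150/29] (h[1] = 0 is the target).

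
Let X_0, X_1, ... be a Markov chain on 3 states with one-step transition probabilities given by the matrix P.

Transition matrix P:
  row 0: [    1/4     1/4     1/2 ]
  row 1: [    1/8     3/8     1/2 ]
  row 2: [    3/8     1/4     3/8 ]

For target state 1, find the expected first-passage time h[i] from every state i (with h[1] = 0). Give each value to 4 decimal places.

h = [4.0000, 0.0000, 4.0000]

First-step conditioning: h[1] = 0; for i ≠ 1, h[i] = 1 + Σ_k P[i][k]·h[k].
  h[0] = 1 + 1/4·h[0] + 1/2·h[2]
  h[2] = 1 + 3/8·h[0] + 3/8·h[2]
Solving the 2×2 linear system over states ≠ 1 gives exactly h = [4, 0, 4] (h[1] = 0 is the target).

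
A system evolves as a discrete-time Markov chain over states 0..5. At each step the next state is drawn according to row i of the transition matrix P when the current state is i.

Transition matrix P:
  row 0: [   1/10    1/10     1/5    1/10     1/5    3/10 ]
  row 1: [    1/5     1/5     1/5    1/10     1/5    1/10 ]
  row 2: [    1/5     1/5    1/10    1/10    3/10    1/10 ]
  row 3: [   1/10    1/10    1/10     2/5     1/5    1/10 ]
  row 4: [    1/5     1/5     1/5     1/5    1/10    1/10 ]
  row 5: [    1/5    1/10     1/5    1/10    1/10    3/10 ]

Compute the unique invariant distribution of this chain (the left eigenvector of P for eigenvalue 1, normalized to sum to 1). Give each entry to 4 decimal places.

Balance equations π_j = Σ_i π_i·P[i][j]:
  π_0 = 1/10·π_0 + 1/5·π_1 + 1/5·π_2 + 1/10·π_3 + 1/5·π_4 + 1/5·π_5
  π_1 = 1/10·π_0 + 1/5·π_1 + 1/5·π_2 + 1/10·π_3 + 1/5·π_4 + 1/10·π_5
  π_2 = 1/5·π_0 + 1/5·π_1 + 1/10·π_2 + 1/10·π_3 + 1/5·π_4 + 1/5·π_5
  π_3 = 1/10·π_0 + 1/10·π_1 + 1/10·π_2 + 2/5·π_3 + 1/5·π_4 + 1/10·π_5
  π_4 = 1/5·π_0 + 1/5·π_1 + 3/10·π_2 + 1/5·π_3 + 1/10·π_4 + 1/10·π_5
  normalize: π_0 + π_1 + π_2 + π_3 + π_4 + π_5 = 1
Solving the linear system gives exactly π = [1129/6782, 508/3391, 1129/6782, 1145/6782, 1233/6782, 565/3391].

π = [0.1665, 0.1498, 0.1665, 0.1688, 0.1818, 0.1666]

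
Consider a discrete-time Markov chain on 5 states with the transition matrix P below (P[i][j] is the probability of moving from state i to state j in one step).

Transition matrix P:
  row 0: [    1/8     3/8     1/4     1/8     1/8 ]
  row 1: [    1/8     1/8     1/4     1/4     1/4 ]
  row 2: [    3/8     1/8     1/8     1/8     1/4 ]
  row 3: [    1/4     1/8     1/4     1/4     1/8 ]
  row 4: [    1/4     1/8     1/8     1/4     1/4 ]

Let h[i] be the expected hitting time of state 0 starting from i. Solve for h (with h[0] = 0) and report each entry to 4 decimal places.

First-step conditioning: h[0] = 0; for i ≠ 0, h[i] = 1 + Σ_k P[i][k]·h[k].
  h[1] = 1 + 1/8·h[1] + 1/4·h[2] + 1/4·h[3] + 1/4·h[4]
  h[2] = 1 + 1/8·h[1] + 1/8·h[2] + 1/8·h[3] + 1/4·h[4]
  h[3] = 1 + 1/8·h[1] + 1/4·h[2] + 1/4·h[3] + 1/8·h[4]
  h[4] = 1 + 1/8·h[1] + 1/8·h[2] + 1/4·h[3] + 1/4·h[4]
Solving the 4×4 linear system over states ≠ 0 gives exactly h = [0, 4616/1063, 3648/1063, 4096/1063, 4160/1063] (h[0] = 0 is the target).

h = [0.0000, 4.3424, 3.4318, 3.8532, 3.9135]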